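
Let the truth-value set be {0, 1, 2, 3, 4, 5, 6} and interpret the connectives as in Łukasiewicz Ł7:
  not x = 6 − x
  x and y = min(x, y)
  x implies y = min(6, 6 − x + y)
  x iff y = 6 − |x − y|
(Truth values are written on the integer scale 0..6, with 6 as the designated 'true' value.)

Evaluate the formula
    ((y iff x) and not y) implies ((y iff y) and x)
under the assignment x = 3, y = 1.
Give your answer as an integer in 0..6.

y iff x = 1 iff 3 = 4
not y = not 1 = 5
(y iff x) and not y = 4 and 5 = 4
y iff y = 1 iff 1 = 6
(y iff y) and x = 6 and 3 = 3
((y iff x) and not y) implies ((y iff y) and x) = 4 implies 3 = 5

5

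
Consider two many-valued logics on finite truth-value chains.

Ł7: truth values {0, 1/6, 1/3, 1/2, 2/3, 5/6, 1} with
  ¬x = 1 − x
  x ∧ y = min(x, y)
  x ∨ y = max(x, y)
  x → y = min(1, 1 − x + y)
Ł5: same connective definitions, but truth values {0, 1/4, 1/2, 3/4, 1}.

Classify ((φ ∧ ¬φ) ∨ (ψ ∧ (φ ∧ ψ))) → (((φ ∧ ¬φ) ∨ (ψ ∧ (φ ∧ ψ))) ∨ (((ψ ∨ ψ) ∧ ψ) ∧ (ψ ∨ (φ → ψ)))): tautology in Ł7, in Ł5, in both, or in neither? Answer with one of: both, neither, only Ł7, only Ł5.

In Ł7: every assignment gives 1 — tautology.
In Ł5: every assignment gives 1 — tautology.

both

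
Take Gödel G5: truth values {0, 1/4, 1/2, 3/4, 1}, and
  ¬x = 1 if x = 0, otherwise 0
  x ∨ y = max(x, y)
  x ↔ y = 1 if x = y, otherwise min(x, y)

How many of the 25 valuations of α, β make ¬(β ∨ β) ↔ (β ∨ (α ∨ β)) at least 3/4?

value 1: 1 assignment (counts)
value 3/4: 1 assignment (counts)
value 1/2: 1 assignment
value 1/4: 1 assignment
value 0: 21 assignments
So 2 of the 25 assignments meet the threshold.

2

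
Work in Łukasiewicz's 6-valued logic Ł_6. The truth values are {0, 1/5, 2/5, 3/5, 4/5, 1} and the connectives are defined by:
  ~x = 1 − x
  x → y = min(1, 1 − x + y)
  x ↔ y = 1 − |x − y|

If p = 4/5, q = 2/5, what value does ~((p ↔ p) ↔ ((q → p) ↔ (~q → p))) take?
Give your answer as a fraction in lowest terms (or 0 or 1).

0

p ↔ p = 4/5 ↔ 4/5 = 1
q → p = 2/5 → 4/5 = 1
~q = ~2/5 = 3/5
~q → p = 3/5 → 4/5 = 1
(q → p) ↔ (~q → p) = 1 ↔ 1 = 1
(p ↔ p) ↔ ((q → p) ↔ (~q → p)) = 1 ↔ 1 = 1
~((p ↔ p) ↔ ((q → p) ↔ (~q → p))) = ~1 = 0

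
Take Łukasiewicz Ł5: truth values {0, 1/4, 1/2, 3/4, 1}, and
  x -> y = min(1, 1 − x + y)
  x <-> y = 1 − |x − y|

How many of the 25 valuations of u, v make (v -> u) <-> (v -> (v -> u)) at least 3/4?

24

value 1: 19 assignments (counts)
value 3/4: 5 assignments (counts)
value 1/2: 1 assignment
So 24 of the 25 assignments meet the threshold.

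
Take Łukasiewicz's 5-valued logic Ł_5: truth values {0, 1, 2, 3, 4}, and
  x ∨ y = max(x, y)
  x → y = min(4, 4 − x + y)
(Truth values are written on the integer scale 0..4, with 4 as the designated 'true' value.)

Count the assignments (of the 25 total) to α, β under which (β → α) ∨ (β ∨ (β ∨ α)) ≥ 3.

24

value 4: 19 assignments (counts)
value 3: 5 assignments (counts)
value 2: 1 assignment
So 24 of the 25 assignments meet the threshold.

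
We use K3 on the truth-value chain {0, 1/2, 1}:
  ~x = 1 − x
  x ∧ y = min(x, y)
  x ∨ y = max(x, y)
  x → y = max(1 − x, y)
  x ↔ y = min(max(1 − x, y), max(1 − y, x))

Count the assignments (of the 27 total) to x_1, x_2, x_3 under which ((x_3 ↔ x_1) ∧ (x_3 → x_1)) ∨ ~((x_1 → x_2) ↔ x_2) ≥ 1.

8

value 1: 8 assignments (counts)
value 1/2: 16 assignments
value 0: 3 assignments
So 8 of the 27 assignments meet the threshold.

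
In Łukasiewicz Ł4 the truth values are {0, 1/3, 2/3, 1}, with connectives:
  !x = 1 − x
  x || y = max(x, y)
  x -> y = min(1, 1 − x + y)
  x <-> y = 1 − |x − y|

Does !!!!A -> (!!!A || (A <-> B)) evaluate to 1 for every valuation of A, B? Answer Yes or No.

Counterexample: take A = 2/3, B = 0.
!A = !2/3 = 1/3
!!A = !1/3 = 2/3
!!!A = !2/3 = 1/3
!!!!A = !1/3 = 2/3
!A = !2/3 = 1/3
!!A = !1/3 = 2/3
!!!A = !2/3 = 1/3
A <-> B = 2/3 <-> 0 = 1/3
!!!A || (A <-> B) = 1/3 || 1/3 = 1/3
!!!!A -> (!!!A || (A <-> B)) = 2/3 -> 1/3 = 2/3
This gives 2/3 ≠ 1.

No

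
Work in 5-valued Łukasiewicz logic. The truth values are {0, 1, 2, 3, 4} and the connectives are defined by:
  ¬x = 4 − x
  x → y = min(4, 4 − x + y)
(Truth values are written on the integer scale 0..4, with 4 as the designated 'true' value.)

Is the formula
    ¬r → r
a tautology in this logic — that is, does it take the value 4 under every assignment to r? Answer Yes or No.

No

Counterexample: take r = 0.
¬r = ¬0 = 4
¬r → r = 4 → 0 = 0
This gives 0 ≠ 4.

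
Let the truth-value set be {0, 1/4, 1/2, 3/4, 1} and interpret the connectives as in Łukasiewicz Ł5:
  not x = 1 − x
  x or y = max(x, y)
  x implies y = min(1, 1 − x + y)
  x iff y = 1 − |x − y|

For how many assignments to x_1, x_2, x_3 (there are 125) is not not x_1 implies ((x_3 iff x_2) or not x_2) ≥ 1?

98

value 1: 98 assignments (counts)
value 3/4: 16 assignments
value 1/2: 7 assignments
value 1/4: 3 assignments
value 0: 1 assignment
So 98 of the 125 assignments meet the threshold.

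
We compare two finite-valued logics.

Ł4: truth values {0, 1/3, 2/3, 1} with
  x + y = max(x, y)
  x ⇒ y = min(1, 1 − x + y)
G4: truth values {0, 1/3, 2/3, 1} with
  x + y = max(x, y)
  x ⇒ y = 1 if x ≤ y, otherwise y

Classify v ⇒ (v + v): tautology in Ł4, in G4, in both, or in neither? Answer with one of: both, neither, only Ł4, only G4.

both

In Ł4: every assignment gives 1 — tautology.
In G4: every assignment gives 1 — tautology.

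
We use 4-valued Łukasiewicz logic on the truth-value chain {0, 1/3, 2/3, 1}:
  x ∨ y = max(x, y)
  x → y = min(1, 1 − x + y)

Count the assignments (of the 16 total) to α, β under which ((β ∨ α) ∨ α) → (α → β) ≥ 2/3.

α = 0, β = 0 ↦ 1  ≥
α = 0, β = 1/3 ↦ 1  ≥
α = 0, β = 2/3 ↦ 1  ≥
α = 0, β = 1 ↦ 1  ≥
α = 1/3, β = 0 ↦ 1  ≥
α = 1/3, β = 1/3 ↦ 1  ≥
α = 1/3, β = 2/3 ↦ 1  ≥
α = 1/3, β = 1 ↦ 1  ≥
α = 2/3, β = 0 ↦ 2/3  ≥
α = 2/3, β = 1/3 ↦ 1  ≥
α = 2/3, β = 2/3 ↦ 1  ≥
α = 2/3, β = 1 ↦ 1  ≥
α = 1, β = 0 ↦ 0  <
α = 1, β = 1/3 ↦ 1/3  <
α = 1, β = 2/3 ↦ 2/3  ≥
α = 1, β = 1 ↦ 1  ≥
So 14 of the 16 assignments meet the threshold.

14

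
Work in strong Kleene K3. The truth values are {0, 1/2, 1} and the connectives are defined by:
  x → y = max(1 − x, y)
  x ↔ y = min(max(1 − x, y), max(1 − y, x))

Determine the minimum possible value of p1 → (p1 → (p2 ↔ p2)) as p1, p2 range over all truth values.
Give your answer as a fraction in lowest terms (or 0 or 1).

Take p1 = 1/2, p2 = 1/2:
p2 ↔ p2 = 1/2 ↔ 1/2 = 1/2
p1 → (p2 ↔ p2) = 1/2 → 1/2 = 1/2
p1 → (p1 → (p2 ↔ p2)) = 1/2 → 1/2 = 1/2
No assignment yields a value below 1/2, so this is the minimum.

1/2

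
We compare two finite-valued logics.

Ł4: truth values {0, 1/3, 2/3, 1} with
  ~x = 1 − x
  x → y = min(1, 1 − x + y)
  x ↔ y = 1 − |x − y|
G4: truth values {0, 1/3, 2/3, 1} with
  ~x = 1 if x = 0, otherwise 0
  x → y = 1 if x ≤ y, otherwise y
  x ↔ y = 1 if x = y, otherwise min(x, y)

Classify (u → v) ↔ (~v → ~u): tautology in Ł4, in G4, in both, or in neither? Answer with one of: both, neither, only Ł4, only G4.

In Ł4: every assignment gives 1 — tautology.
In G4: at u = 2/3, v = 1/3 the value is 1/3 — not a tautology.

only Ł4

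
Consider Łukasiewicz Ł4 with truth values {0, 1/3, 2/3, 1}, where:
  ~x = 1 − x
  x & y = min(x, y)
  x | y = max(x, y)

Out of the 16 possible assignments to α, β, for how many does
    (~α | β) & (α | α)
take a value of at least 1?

1

α = 0, β = 0 ↦ 0  <
α = 0, β = 1/3 ↦ 0  <
α = 0, β = 2/3 ↦ 0  <
α = 0, β = 1 ↦ 0  <
α = 1/3, β = 0 ↦ 1/3  <
α = 1/3, β = 1/3 ↦ 1/3  <
α = 1/3, β = 2/3 ↦ 1/3  <
α = 1/3, β = 1 ↦ 1/3  <
α = 2/3, β = 0 ↦ 1/3  <
α = 2/3, β = 1/3 ↦ 1/3  <
α = 2/3, β = 2/3 ↦ 2/3  <
α = 2/3, β = 1 ↦ 2/3  <
α = 1, β = 0 ↦ 0  <
α = 1, β = 1/3 ↦ 1/3  <
α = 1, β = 2/3 ↦ 2/3  <
α = 1, β = 1 ↦ 1  ≥
So 1 of the 16 assignments meets the threshold.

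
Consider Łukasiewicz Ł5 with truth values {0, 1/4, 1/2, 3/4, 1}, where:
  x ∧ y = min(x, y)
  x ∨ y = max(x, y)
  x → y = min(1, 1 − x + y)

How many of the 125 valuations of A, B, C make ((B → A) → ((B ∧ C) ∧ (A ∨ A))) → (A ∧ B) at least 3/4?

98

value 1: 82 assignments (counts)
value 3/4: 16 assignments (counts)
value 1/2: 13 assignments
value 1/4: 9 assignments
value 0: 5 assignments
So 98 of the 125 assignments meet the threshold.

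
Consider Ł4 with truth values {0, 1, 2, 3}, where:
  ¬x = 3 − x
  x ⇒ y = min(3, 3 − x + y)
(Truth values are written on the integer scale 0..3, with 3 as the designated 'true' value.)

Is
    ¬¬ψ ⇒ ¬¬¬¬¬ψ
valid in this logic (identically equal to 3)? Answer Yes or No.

Counterexample: take ψ = 2.
¬ψ = ¬2 = 1
¬¬ψ = ¬1 = 2
¬¬¬ψ = ¬2 = 1
¬¬¬¬ψ = ¬1 = 2
¬¬¬¬¬ψ = ¬2 = 1
¬¬ψ ⇒ ¬¬¬¬¬ψ = 2 ⇒ 1 = 2
This gives 2 ≠ 3.

No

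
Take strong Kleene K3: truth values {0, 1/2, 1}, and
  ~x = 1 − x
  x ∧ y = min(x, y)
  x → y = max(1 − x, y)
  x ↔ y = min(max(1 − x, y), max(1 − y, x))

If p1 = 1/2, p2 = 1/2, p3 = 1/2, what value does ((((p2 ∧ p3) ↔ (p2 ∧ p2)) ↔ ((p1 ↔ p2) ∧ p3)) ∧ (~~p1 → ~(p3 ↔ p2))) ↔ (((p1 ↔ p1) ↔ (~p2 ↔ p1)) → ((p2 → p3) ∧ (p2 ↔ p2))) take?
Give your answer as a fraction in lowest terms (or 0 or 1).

1/2

p2 ∧ p3 = 1/2 ∧ 1/2 = 1/2
p2 ∧ p2 = 1/2 ∧ 1/2 = 1/2
(p2 ∧ p3) ↔ (p2 ∧ p2) = 1/2 ↔ 1/2 = 1/2
p1 ↔ p2 = 1/2 ↔ 1/2 = 1/2
(p1 ↔ p2) ∧ p3 = 1/2 ∧ 1/2 = 1/2
((p2 ∧ p3) ↔ (p2 ∧ p2)) ↔ ((p1 ↔ p2) ∧ p3) = 1/2 ↔ 1/2 = 1/2
~p1 = ~1/2 = 1/2
~~p1 = ~1/2 = 1/2
p3 ↔ p2 = 1/2 ↔ 1/2 = 1/2
~(p3 ↔ p2) = ~1/2 = 1/2
~~p1 → ~(p3 ↔ p2) = 1/2 → 1/2 = 1/2
(((p2 ∧ p3) ↔ (p2 ∧ p2)) ↔ ((p1 ↔ p2) ∧ p3)) ∧ (~~p1 → ~(p3 ↔ p2)) = 1/2 ∧ 1/2 = 1/2
p1 ↔ p1 = 1/2 ↔ 1/2 = 1/2
~p2 = ~1/2 = 1/2
~p2 ↔ p1 = 1/2 ↔ 1/2 = 1/2
(p1 ↔ p1) ↔ (~p2 ↔ p1) = 1/2 ↔ 1/2 = 1/2
p2 → p3 = 1/2 → 1/2 = 1/2
p2 ↔ p2 = 1/2 ↔ 1/2 = 1/2
(p2 → p3) ∧ (p2 ↔ p2) = 1/2 ∧ 1/2 = 1/2
((p1 ↔ p1) ↔ (~p2 ↔ p1)) → ((p2 → p3) ∧ (p2 ↔ p2)) = 1/2 → 1/2 = 1/2
((((p2 ∧ p3) ↔ (p2 ∧ p2)) ↔ ((p1 ↔ p2) ∧ p3)) ∧ (~~p1 → ~(p3 ↔ p2))) ↔ (((p1 ↔ p1) ↔ (~p2 ↔ p1)) → ((p2 → p3) ∧ (p2 ↔ p2))) = 1/2 ↔ 1/2 = 1/2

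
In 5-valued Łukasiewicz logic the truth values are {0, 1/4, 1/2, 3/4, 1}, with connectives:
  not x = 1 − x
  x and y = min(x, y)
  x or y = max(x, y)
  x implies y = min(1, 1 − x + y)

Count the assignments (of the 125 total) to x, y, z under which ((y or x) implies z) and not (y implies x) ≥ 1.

1

value 1: 1 assignment (counts)
value 3/4: 6 assignments
value 1/2: 15 assignments
value 1/4: 24 assignments
value 0: 79 assignments
So 1 of the 125 assignments meets the threshold.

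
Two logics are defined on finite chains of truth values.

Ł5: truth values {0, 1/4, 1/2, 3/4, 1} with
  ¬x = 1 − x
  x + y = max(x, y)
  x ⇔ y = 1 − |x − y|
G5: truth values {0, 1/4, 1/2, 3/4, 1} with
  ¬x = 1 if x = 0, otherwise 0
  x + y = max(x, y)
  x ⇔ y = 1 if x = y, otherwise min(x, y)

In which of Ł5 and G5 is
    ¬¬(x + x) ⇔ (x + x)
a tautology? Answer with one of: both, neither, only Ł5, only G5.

In Ł5: every assignment gives 1 — tautology.
In G5: at x = 1/4 the value is 1/4 — not a tautology.

only Ł5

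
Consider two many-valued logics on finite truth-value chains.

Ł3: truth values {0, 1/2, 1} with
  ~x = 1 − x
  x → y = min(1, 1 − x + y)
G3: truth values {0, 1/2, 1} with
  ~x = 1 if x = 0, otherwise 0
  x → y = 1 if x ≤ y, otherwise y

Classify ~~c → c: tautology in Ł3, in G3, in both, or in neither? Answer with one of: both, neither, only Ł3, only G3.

In Ł3: every assignment gives 1 — tautology.
In G3: at c = 1/2 the value is 1/2 — not a tautology.

only Ł3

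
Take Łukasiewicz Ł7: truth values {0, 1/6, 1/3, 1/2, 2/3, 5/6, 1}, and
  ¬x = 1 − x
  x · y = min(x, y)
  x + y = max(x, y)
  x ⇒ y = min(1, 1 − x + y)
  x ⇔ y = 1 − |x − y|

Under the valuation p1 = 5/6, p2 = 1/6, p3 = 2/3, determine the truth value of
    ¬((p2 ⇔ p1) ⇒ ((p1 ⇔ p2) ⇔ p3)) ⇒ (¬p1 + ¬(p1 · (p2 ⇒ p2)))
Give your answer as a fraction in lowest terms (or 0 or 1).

p2 ⇔ p1 = 1/6 ⇔ 5/6 = 1/3
p1 ⇔ p2 = 5/6 ⇔ 1/6 = 1/3
(p1 ⇔ p2) ⇔ p3 = 1/3 ⇔ 2/3 = 2/3
(p2 ⇔ p1) ⇒ ((p1 ⇔ p2) ⇔ p3) = 1/3 ⇒ 2/3 = 1
¬((p2 ⇔ p1) ⇒ ((p1 ⇔ p2) ⇔ p3)) = ¬1 = 0
¬p1 = ¬5/6 = 1/6
p2 ⇒ p2 = 1/6 ⇒ 1/6 = 1
p1 · (p2 ⇒ p2) = 5/6 · 1 = 5/6
¬(p1 · (p2 ⇒ p2)) = ¬5/6 = 1/6
¬p1 + ¬(p1 · (p2 ⇒ p2)) = 1/6 + 1/6 = 1/6
¬((p2 ⇔ p1) ⇒ ((p1 ⇔ p2) ⇔ p3)) ⇒ (¬p1 + ¬(p1 · (p2 ⇒ p2))) = 0 ⇒ 1/6 = 1

1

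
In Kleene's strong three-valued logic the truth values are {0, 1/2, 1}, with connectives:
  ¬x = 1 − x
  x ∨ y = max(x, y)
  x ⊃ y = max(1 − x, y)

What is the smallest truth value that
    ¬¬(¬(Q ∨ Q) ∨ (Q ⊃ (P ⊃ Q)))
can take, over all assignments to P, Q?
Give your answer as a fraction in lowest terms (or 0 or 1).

Take P = 1/2, Q = 1/2:
Q ∨ Q = 1/2 ∨ 1/2 = 1/2
¬(Q ∨ Q) = ¬1/2 = 1/2
P ⊃ Q = 1/2 ⊃ 1/2 = 1/2
Q ⊃ (P ⊃ Q) = 1/2 ⊃ 1/2 = 1/2
¬(Q ∨ Q) ∨ (Q ⊃ (P ⊃ Q)) = 1/2 ∨ 1/2 = 1/2
¬(¬(Q ∨ Q) ∨ (Q ⊃ (P ⊃ Q))) = ¬1/2 = 1/2
¬¬(¬(Q ∨ Q) ∨ (Q ⊃ (P ⊃ Q))) = ¬1/2 = 1/2
No assignment yields a value below 1/2, so this is the minimum.

1/2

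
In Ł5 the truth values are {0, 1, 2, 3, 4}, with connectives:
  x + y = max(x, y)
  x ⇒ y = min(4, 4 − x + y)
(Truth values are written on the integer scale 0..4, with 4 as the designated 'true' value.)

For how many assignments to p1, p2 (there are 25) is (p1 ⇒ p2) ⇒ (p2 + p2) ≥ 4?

9

value 4: 9 assignments (counts)
value 3: 7 assignments
value 2: 5 assignments
value 1: 3 assignments
value 0: 1 assignment
So 9 of the 25 assignments meet the threshold.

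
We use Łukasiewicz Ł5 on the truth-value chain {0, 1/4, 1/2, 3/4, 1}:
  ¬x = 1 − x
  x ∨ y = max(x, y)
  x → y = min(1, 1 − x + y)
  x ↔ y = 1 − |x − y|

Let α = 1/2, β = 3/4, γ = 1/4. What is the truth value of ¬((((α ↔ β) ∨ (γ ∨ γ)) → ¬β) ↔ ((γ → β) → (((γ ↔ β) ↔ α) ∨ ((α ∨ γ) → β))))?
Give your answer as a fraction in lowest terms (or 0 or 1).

α ↔ β = 1/2 ↔ 3/4 = 3/4
γ ∨ γ = 1/4 ∨ 1/4 = 1/4
(α ↔ β) ∨ (γ ∨ γ) = 3/4 ∨ 1/4 = 3/4
¬β = ¬3/4 = 1/4
((α ↔ β) ∨ (γ ∨ γ)) → ¬β = 3/4 → 1/4 = 1/2
γ → β = 1/4 → 3/4 = 1
γ ↔ β = 1/4 ↔ 3/4 = 1/2
(γ ↔ β) ↔ α = 1/2 ↔ 1/2 = 1
α ∨ γ = 1/2 ∨ 1/4 = 1/2
(α ∨ γ) → β = 1/2 → 3/4 = 1
((γ ↔ β) ↔ α) ∨ ((α ∨ γ) → β) = 1 ∨ 1 = 1
(γ → β) → (((γ ↔ β) ↔ α) ∨ ((α ∨ γ) → β)) = 1 → 1 = 1
(((α ↔ β) ∨ (γ ∨ γ)) → ¬β) ↔ ((γ → β) → (((γ ↔ β) ↔ α) ∨ ((α ∨ γ) → β))) = 1/2 ↔ 1 = 1/2
¬((((α ↔ β) ∨ (γ ∨ γ)) → ¬β) ↔ ((γ → β) → (((γ ↔ β) ↔ α) ∨ ((α ∨ γ) → β)))) = ¬1/2 = 1/2

1/2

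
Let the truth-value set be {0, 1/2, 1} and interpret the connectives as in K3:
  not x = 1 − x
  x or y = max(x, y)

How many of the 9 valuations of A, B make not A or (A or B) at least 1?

A = 0, B = 0 ↦ 1  ≥
A = 0, B = 1/2 ↦ 1  ≥
A = 0, B = 1 ↦ 1  ≥
A = 1/2, B = 0 ↦ 1/2  <
A = 1/2, B = 1/2 ↦ 1/2  <
A = 1/2, B = 1 ↦ 1  ≥
A = 1, B = 0 ↦ 1  ≥
A = 1, B = 1/2 ↦ 1  ≥
A = 1, B = 1 ↦ 1  ≥
So 7 of the 9 assignments meet the threshold.

7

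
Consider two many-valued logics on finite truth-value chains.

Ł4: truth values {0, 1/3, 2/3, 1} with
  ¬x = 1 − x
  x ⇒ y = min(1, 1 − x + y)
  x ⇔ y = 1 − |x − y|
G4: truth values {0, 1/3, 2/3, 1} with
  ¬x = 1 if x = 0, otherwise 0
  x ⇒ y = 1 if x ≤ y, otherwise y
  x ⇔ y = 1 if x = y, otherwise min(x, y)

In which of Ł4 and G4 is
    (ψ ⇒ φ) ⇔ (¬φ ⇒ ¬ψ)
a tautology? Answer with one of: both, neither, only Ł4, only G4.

In Ł4: every assignment gives 1 — tautology.
In G4: at φ = 1/3, ψ = 2/3 the value is 1/3 — not a tautology.

only Ł4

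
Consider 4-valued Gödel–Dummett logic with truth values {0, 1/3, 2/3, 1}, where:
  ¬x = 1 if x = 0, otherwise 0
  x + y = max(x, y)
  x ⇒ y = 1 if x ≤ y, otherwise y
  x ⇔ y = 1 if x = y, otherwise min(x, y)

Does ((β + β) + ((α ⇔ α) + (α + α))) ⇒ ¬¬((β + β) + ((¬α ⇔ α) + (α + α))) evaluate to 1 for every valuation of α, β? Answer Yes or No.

Counterexample: take α = 0, β = 0.
β + β = 0 + 0 = 0
α ⇔ α = 0 ⇔ 0 = 1
α + α = 0 + 0 = 0
(α ⇔ α) + (α + α) = 1 + 0 = 1
(β + β) + ((α ⇔ α) + (α + α)) = 0 + 1 = 1
β + β = 0 + 0 = 0
¬α = ¬0 = 1
¬α ⇔ α = 1 ⇔ 0 = 0
α + α = 0 + 0 = 0
(¬α ⇔ α) + (α + α) = 0 + 0 = 0
(β + β) + ((¬α ⇔ α) + (α + α)) = 0 + 0 = 0
¬((β + β) + ((¬α ⇔ α) + (α + α))) = ¬0 = 1
¬¬((β + β) + ((¬α ⇔ α) + (α + α))) = ¬1 = 0
((β + β) + ((α ⇔ α) + (α + α))) ⇒ ¬¬((β + β) + ((¬α ⇔ α) + (α + α))) = 1 ⇒ 0 = 0
This gives 0 ≠ 1.

No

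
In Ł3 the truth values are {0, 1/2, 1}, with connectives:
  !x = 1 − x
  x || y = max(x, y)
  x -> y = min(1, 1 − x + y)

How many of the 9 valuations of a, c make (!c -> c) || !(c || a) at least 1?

a = 0, c = 0 ↦ 1  ≥
a = 0, c = 1/2 ↦ 1  ≥
a = 0, c = 1 ↦ 1  ≥
a = 1/2, c = 0 ↦ 1/2  <
a = 1/2, c = 1/2 ↦ 1  ≥
a = 1/2, c = 1 ↦ 1  ≥
a = 1, c = 0 ↦ 0  <
a = 1, c = 1/2 ↦ 1  ≥
a = 1, c = 1 ↦ 1  ≥
So 7 of the 9 assignments meet the threshold.

7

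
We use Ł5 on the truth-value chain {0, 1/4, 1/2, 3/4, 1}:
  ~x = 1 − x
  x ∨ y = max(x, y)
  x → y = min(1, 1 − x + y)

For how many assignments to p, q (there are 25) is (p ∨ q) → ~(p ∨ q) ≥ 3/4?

value 1: 9 assignments (counts)
value 1/2: 7 assignments
value 0: 9 assignments
So 9 of the 25 assignments meet the threshold.

9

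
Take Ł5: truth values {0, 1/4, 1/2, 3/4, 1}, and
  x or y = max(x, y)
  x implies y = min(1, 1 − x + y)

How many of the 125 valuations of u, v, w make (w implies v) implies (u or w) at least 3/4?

value 1: 63 assignments (counts)
value 3/4: 24 assignments (counts)
value 1/2: 20 assignments
value 1/4: 13 assignments
value 0: 5 assignments
So 87 of the 125 assignments meet the threshold.

87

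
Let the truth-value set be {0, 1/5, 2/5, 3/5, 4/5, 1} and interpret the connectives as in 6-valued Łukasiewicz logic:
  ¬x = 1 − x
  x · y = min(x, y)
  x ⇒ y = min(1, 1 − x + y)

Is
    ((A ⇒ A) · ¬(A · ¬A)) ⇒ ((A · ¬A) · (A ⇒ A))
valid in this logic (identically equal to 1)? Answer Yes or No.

No

Counterexample: take A = 0.
A ⇒ A = 0 ⇒ 0 = 1
¬A = ¬0 = 1
A · ¬A = 0 · 1 = 0
¬(A · ¬A) = ¬0 = 1
(A ⇒ A) · ¬(A · ¬A) = 1 · 1 = 1
¬A = ¬0 = 1
A · ¬A = 0 · 1 = 0
A ⇒ A = 0 ⇒ 0 = 1
(A · ¬A) · (A ⇒ A) = 0 · 1 = 0
((A ⇒ A) · ¬(A · ¬A)) ⇒ ((A · ¬A) · (A ⇒ A)) = 1 ⇒ 0 = 0
This gives 0 ≠ 1.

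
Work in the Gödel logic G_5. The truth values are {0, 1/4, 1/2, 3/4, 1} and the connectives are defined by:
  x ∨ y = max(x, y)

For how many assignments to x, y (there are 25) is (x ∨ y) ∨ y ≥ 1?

9

value 1: 9 assignments (counts)
value 3/4: 7 assignments
value 1/2: 5 assignments
value 1/4: 3 assignments
value 0: 1 assignment
So 9 of the 25 assignments meet the threshold.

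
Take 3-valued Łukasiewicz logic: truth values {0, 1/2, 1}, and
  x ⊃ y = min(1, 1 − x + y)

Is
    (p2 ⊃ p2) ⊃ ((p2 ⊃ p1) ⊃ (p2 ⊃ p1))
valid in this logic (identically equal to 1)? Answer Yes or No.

Yes

p1 = 0, p2 = 0 ↦ 1
p1 = 0, p2 = 1/2 ↦ 1
p1 = 0, p2 = 1 ↦ 1
p1 = 1/2, p2 = 0 ↦ 1
p1 = 1/2, p2 = 1/2 ↦ 1
p1 = 1/2, p2 = 1 ↦ 1
p1 = 1, p2 = 0 ↦ 1
p1 = 1, p2 = 1/2 ↦ 1
p1 = 1, p2 = 1 ↦ 1
Every assignment gives a value ≥ 1.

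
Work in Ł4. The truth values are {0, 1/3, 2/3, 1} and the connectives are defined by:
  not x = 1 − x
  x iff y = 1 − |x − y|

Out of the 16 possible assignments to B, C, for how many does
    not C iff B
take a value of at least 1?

B = 0, C = 0 ↦ 0  <
B = 0, C = 1/3 ↦ 1/3  <
B = 0, C = 2/3 ↦ 2/3  <
B = 0, C = 1 ↦ 1  ≥
B = 1/3, C = 0 ↦ 1/3  <
B = 1/3, C = 1/3 ↦ 2/3  <
B = 1/3, C = 2/3 ↦ 1  ≥
B = 1/3, C = 1 ↦ 2/3  <
B = 2/3, C = 0 ↦ 2/3  <
B = 2/3, C = 1/3 ↦ 1  ≥
B = 2/3, C = 2/3 ↦ 2/3  <
B = 2/3, C = 1 ↦ 1/3  <
B = 1, C = 0 ↦ 1  ≥
B = 1, C = 1/3 ↦ 2/3  <
B = 1, C = 2/3 ↦ 1/3  <
B = 1, C = 1 ↦ 0  <
So 4 of the 16 assignments meet the threshold.

4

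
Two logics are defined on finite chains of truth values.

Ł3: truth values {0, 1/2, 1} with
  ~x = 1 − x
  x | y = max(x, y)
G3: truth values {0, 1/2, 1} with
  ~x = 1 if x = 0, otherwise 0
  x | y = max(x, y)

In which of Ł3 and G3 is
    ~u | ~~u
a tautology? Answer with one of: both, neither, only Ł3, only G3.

only G3

In Ł3: at u = 1/2 the value is 1/2 — not a tautology.
In G3: every assignment gives 1 — tautology.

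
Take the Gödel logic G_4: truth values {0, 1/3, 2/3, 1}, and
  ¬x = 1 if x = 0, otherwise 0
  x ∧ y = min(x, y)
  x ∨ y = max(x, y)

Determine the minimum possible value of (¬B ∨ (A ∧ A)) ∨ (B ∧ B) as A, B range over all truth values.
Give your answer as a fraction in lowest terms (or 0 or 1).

Take A = 0, B = 1/3:
¬B = ¬1/3 = 0
A ∧ A = 0 ∧ 0 = 0
¬B ∨ (A ∧ A) = 0 ∨ 0 = 0
B ∧ B = 1/3 ∧ 1/3 = 1/3
(¬B ∨ (A ∧ A)) ∨ (B ∧ B) = 0 ∨ 1/3 = 1/3
No assignment yields a value below 1/3, so this is the minimum.

1/3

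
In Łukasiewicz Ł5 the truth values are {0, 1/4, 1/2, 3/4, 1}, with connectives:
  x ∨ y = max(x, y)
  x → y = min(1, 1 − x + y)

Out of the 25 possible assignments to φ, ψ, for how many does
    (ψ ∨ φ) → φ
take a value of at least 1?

value 1: 15 assignments (counts)
value 3/4: 4 assignments
value 1/2: 3 assignments
value 1/4: 2 assignments
value 0: 1 assignment
So 15 of the 25 assignments meet the threshold.

15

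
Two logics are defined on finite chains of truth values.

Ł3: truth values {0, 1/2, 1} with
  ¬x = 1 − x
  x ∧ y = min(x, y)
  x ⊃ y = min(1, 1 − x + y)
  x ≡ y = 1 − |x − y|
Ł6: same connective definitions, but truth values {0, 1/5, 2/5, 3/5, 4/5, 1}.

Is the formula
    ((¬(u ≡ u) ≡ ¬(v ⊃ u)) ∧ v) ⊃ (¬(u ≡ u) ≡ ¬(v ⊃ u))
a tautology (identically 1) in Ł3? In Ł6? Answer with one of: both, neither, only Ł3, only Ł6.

both

In Ł3: every assignment gives 1 — tautology.
In Ł6: every assignment gives 1 — tautology.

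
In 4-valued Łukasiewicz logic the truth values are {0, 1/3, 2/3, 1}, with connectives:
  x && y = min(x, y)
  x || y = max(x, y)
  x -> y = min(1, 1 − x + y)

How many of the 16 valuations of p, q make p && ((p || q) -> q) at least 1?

p = 0, q = 0 ↦ 0  <
p = 0, q = 1/3 ↦ 0  <
p = 0, q = 2/3 ↦ 0  <
p = 0, q = 1 ↦ 0  <
p = 1/3, q = 0 ↦ 1/3  <
p = 1/3, q = 1/3 ↦ 1/3  <
p = 1/3, q = 2/3 ↦ 1/3  <
p = 1/3, q = 1 ↦ 1/3  <
p = 2/3, q = 0 ↦ 1/3  <
p = 2/3, q = 1/3 ↦ 2/3  <
p = 2/3, q = 2/3 ↦ 2/3  <
p = 2/3, q = 1 ↦ 2/3  <
p = 1, q = 0 ↦ 0  <
p = 1, q = 1/3 ↦ 1/3  <
p = 1, q = 2/3 ↦ 2/3  <
p = 1, q = 1 ↦ 1  ≥
So 1 of the 16 assignments meets the threshold.

1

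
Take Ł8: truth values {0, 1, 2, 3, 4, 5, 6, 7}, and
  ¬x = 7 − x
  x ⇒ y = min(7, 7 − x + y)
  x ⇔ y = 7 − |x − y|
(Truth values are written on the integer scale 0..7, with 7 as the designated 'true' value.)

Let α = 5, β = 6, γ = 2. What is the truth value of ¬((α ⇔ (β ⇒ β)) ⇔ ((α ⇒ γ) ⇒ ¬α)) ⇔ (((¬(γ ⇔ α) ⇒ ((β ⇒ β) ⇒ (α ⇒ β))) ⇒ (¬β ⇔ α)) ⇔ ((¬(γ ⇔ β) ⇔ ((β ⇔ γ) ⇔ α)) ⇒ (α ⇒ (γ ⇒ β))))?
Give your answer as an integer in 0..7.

β ⇒ β = 6 ⇒ 6 = 7
α ⇔ (β ⇒ β) = 5 ⇔ 7 = 5
α ⇒ γ = 5 ⇒ 2 = 4
¬α = ¬5 = 2
(α ⇒ γ) ⇒ ¬α = 4 ⇒ 2 = 5
(α ⇔ (β ⇒ β)) ⇔ ((α ⇒ γ) ⇒ ¬α) = 5 ⇔ 5 = 7
¬((α ⇔ (β ⇒ β)) ⇔ ((α ⇒ γ) ⇒ ¬α)) = ¬7 = 0
γ ⇔ α = 2 ⇔ 5 = 4
¬(γ ⇔ α) = ¬4 = 3
β ⇒ β = 6 ⇒ 6 = 7
α ⇒ β = 5 ⇒ 6 = 7
(β ⇒ β) ⇒ (α ⇒ β) = 7 ⇒ 7 = 7
¬(γ ⇔ α) ⇒ ((β ⇒ β) ⇒ (α ⇒ β)) = 3 ⇒ 7 = 7
¬β = ¬6 = 1
¬β ⇔ α = 1 ⇔ 5 = 3
(¬(γ ⇔ α) ⇒ ((β ⇒ β) ⇒ (α ⇒ β))) ⇒ (¬β ⇔ α) = 7 ⇒ 3 = 3
γ ⇔ β = 2 ⇔ 6 = 3
¬(γ ⇔ β) = ¬3 = 4
β ⇔ γ = 6 ⇔ 2 = 3
(β ⇔ γ) ⇔ α = 3 ⇔ 5 = 5
¬(γ ⇔ β) ⇔ ((β ⇔ γ) ⇔ α) = 4 ⇔ 5 = 6
γ ⇒ β = 2 ⇒ 6 = 7
α ⇒ (γ ⇒ β) = 5 ⇒ 7 = 7
(¬(γ ⇔ β) ⇔ ((β ⇔ γ) ⇔ α)) ⇒ (α ⇒ (γ ⇒ β)) = 6 ⇒ 7 = 7
((¬(γ ⇔ α) ⇒ ((β ⇒ β) ⇒ (α ⇒ β))) ⇒ (¬β ⇔ α)) ⇔ ((¬(γ ⇔ β) ⇔ ((β ⇔ γ) ⇔ α)) ⇒ (α ⇒ (γ ⇒ β))) = 3 ⇔ 7 = 3
¬((α ⇔ (β ⇒ β)) ⇔ ((α ⇒ γ) ⇒ ¬α)) ⇔ (((¬(γ ⇔ α) ⇒ ((β ⇒ β) ⇒ (α ⇒ β))) ⇒ (¬β ⇔ α)) ⇔ ((¬(γ ⇔ β) ⇔ ((β ⇔ γ) ⇔ α)) ⇒ (α ⇒ (γ ⇒ β)))) = 0 ⇔ 3 = 4

4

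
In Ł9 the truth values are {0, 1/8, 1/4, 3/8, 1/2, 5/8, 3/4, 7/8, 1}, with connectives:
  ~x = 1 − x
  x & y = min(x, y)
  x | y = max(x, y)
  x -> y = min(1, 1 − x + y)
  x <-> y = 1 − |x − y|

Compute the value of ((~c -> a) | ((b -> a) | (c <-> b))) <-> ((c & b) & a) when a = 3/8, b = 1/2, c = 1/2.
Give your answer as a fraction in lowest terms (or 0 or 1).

~c = ~1/2 = 1/2
~c -> a = 1/2 -> 3/8 = 7/8
b -> a = 1/2 -> 3/8 = 7/8
c <-> b = 1/2 <-> 1/2 = 1
(b -> a) | (c <-> b) = 7/8 | 1 = 1
(~c -> a) | ((b -> a) | (c <-> b)) = 7/8 | 1 = 1
c & b = 1/2 & 1/2 = 1/2
(c & b) & a = 1/2 & 3/8 = 3/8
((~c -> a) | ((b -> a) | (c <-> b))) <-> ((c & b) & a) = 1 <-> 3/8 = 3/8

3/8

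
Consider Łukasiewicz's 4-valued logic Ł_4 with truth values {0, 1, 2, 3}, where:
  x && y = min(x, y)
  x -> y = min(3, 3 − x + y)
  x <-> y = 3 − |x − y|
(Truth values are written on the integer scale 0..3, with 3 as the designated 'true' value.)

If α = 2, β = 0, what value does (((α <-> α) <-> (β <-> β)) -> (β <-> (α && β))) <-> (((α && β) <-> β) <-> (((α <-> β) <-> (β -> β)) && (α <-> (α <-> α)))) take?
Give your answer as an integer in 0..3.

1

α <-> α = 2 <-> 2 = 3
β <-> β = 0 <-> 0 = 3
(α <-> α) <-> (β <-> β) = 3 <-> 3 = 3
α && β = 2 && 0 = 0
β <-> (α && β) = 0 <-> 0 = 3
((α <-> α) <-> (β <-> β)) -> (β <-> (α && β)) = 3 -> 3 = 3
α && β = 2 && 0 = 0
(α && β) <-> β = 0 <-> 0 = 3
α <-> β = 2 <-> 0 = 1
β -> β = 0 -> 0 = 3
(α <-> β) <-> (β -> β) = 1 <-> 3 = 1
α <-> α = 2 <-> 2 = 3
α <-> (α <-> α) = 2 <-> 3 = 2
((α <-> β) <-> (β -> β)) && (α <-> (α <-> α)) = 1 && 2 = 1
((α && β) <-> β) <-> (((α <-> β) <-> (β -> β)) && (α <-> (α <-> α))) = 3 <-> 1 = 1
(((α <-> α) <-> (β <-> β)) -> (β <-> (α && β))) <-> (((α && β) <-> β) <-> (((α <-> β) <-> (β -> β)) && (α <-> (α <-> α)))) = 3 <-> 1 = 1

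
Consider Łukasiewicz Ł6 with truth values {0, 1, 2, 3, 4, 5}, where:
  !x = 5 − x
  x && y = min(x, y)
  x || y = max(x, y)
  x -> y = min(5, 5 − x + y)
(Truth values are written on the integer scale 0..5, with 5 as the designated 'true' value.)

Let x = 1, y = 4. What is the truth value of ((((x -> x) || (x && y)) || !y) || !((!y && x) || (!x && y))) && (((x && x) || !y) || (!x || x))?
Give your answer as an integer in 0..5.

4

x -> x = 1 -> 1 = 5
x && y = 1 && 4 = 1
(x -> x) || (x && y) = 5 || 1 = 5
!y = !4 = 1
((x -> x) || (x && y)) || !y = 5 || 1 = 5
!y = !4 = 1
!y && x = 1 && 1 = 1
!x = !1 = 4
!x && y = 4 && 4 = 4
(!y && x) || (!x && y) = 1 || 4 = 4
!((!y && x) || (!x && y)) = !4 = 1
(((x -> x) || (x && y)) || !y) || !((!y && x) || (!x && y)) = 5 || 1 = 5
x && x = 1 && 1 = 1
!y = !4 = 1
(x && x) || !y = 1 || 1 = 1
!x = !1 = 4
!x || x = 4 || 1 = 4
((x && x) || !y) || (!x || x) = 1 || 4 = 4
((((x -> x) || (x && y)) || !y) || !((!y && x) || (!x && y))) && (((x && x) || !y) || (!x || x)) = 5 && 4 = 4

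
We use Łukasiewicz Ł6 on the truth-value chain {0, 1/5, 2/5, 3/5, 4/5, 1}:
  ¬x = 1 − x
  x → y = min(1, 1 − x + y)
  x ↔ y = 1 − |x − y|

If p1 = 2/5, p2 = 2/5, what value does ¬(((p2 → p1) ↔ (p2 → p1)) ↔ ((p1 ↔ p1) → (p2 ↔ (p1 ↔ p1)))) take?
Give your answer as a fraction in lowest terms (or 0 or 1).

p2 → p1 = 2/5 → 2/5 = 1
p2 → p1 = 2/5 → 2/5 = 1
(p2 → p1) ↔ (p2 → p1) = 1 ↔ 1 = 1
p1 ↔ p1 = 2/5 ↔ 2/5 = 1
p1 ↔ p1 = 2/5 ↔ 2/5 = 1
p2 ↔ (p1 ↔ p1) = 2/5 ↔ 1 = 2/5
(p1 ↔ p1) → (p2 ↔ (p1 ↔ p1)) = 1 → 2/5 = 2/5
((p2 → p1) ↔ (p2 → p1)) ↔ ((p1 ↔ p1) → (p2 ↔ (p1 ↔ p1))) = 1 ↔ 2/5 = 2/5
¬(((p2 → p1) ↔ (p2 → p1)) ↔ ((p1 ↔ p1) → (p2 ↔ (p1 ↔ p1)))) = ¬2/5 = 3/5

3/5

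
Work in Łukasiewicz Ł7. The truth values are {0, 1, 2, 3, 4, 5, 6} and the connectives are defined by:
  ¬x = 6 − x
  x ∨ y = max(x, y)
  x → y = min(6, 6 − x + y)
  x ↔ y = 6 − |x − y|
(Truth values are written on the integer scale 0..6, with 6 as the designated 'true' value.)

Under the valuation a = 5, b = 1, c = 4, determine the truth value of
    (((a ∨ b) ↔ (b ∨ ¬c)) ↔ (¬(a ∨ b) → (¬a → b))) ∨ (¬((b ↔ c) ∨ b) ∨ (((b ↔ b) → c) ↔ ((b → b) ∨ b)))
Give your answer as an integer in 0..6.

a ∨ b = 5 ∨ 1 = 5
¬c = ¬4 = 2
b ∨ ¬c = 1 ∨ 2 = 2
(a ∨ b) ↔ (b ∨ ¬c) = 5 ↔ 2 = 3
a ∨ b = 5 ∨ 1 = 5
¬(a ∨ b) = ¬5 = 1
¬a = ¬5 = 1
¬a → b = 1 → 1 = 6
¬(a ∨ b) → (¬a → b) = 1 → 6 = 6
((a ∨ b) ↔ (b ∨ ¬c)) ↔ (¬(a ∨ b) → (¬a → b)) = 3 ↔ 6 = 3
b ↔ c = 1 ↔ 4 = 3
(b ↔ c) ∨ b = 3 ∨ 1 = 3
¬((b ↔ c) ∨ b) = ¬3 = 3
b ↔ b = 1 ↔ 1 = 6
(b ↔ b) → c = 6 → 4 = 4
b → b = 1 → 1 = 6
(b → b) ∨ b = 6 ∨ 1 = 6
((b ↔ b) → c) ↔ ((b → b) ∨ b) = 4 ↔ 6 = 4
¬((b ↔ c) ∨ b) ∨ (((b ↔ b) → c) ↔ ((b → b) ∨ b)) = 3 ∨ 4 = 4
(((a ∨ b) ↔ (b ∨ ¬c)) ↔ (¬(a ∨ b) → (¬a → b))) ∨ (¬((b ↔ c) ∨ b) ∨ (((b ↔ b) → c) ↔ ((b → b) ∨ b))) = 3 ∨ 4 = 4

4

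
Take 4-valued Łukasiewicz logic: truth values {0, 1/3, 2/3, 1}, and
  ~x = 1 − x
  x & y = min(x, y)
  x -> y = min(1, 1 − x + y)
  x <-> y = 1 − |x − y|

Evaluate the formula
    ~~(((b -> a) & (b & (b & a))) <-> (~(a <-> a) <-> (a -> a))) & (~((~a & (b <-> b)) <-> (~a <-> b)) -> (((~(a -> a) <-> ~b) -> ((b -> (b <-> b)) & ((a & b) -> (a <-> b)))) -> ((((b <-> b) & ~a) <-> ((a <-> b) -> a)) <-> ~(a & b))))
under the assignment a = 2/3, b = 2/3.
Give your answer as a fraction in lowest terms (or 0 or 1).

b -> a = 2/3 -> 2/3 = 1
b & a = 2/3 & 2/3 = 2/3
b & (b & a) = 2/3 & 2/3 = 2/3
(b -> a) & (b & (b & a)) = 1 & 2/3 = 2/3
a <-> a = 2/3 <-> 2/3 = 1
~(a <-> a) = ~1 = 0
a -> a = 2/3 -> 2/3 = 1
~(a <-> a) <-> (a -> a) = 0 <-> 1 = 0
((b -> a) & (b & (b & a))) <-> (~(a <-> a) <-> (a -> a)) = 2/3 <-> 0 = 1/3
~(((b -> a) & (b & (b & a))) <-> (~(a <-> a) <-> (a -> a))) = ~1/3 = 2/3
~~(((b -> a) & (b & (b & a))) <-> (~(a <-> a) <-> (a -> a))) = ~2/3 = 1/3
~a = ~2/3 = 1/3
b <-> b = 2/3 <-> 2/3 = 1
~a & (b <-> b) = 1/3 & 1 = 1/3
~a = ~2/3 = 1/3
~a <-> b = 1/3 <-> 2/3 = 2/3
(~a & (b <-> b)) <-> (~a <-> b) = 1/3 <-> 2/3 = 2/3
~((~a & (b <-> b)) <-> (~a <-> b)) = ~2/3 = 1/3
a -> a = 2/3 -> 2/3 = 1
~(a -> a) = ~1 = 0
~b = ~2/3 = 1/3
~(a -> a) <-> ~b = 0 <-> 1/3 = 2/3
b <-> b = 2/3 <-> 2/3 = 1
b -> (b <-> b) = 2/3 -> 1 = 1
a & b = 2/3 & 2/3 = 2/3
a <-> b = 2/3 <-> 2/3 = 1
(a & b) -> (a <-> b) = 2/3 -> 1 = 1
(b -> (b <-> b)) & ((a & b) -> (a <-> b)) = 1 & 1 = 1
(~(a -> a) <-> ~b) -> ((b -> (b <-> b)) & ((a & b) -> (a <-> b))) = 2/3 -> 1 = 1
b <-> b = 2/3 <-> 2/3 = 1
~a = ~2/3 = 1/3
(b <-> b) & ~a = 1 & 1/3 = 1/3
a <-> b = 2/3 <-> 2/3 = 1
(a <-> b) -> a = 1 -> 2/3 = 2/3
((b <-> b) & ~a) <-> ((a <-> b) -> a) = 1/3 <-> 2/3 = 2/3
a & b = 2/3 & 2/3 = 2/3
~(a & b) = ~2/3 = 1/3
(((b <-> b) & ~a) <-> ((a <-> b) -> a)) <-> ~(a & b) = 2/3 <-> 1/3 = 2/3
((~(a -> a) <-> ~b) -> ((b -> (b <-> b)) & ((a & b) -> (a <-> b)))) -> ((((b <-> b) & ~a) <-> ((a <-> b) -> a)) <-> ~(a & b)) = 1 -> 2/3 = 2/3
~((~a & (b <-> b)) <-> (~a <-> b)) -> (((~(a -> a) <-> ~b) -> ((b -> (b <-> b)) & ((a & b) -> (a <-> b)))) -> ((((b <-> b) & ~a) <-> ((a <-> b) -> a)) <-> ~(a & b))) = 1/3 -> 2/3 = 1
~~(((b -> a) & (b & (b & a))) <-> (~(a <-> a) <-> (a -> a))) & (~((~a & (b <-> b)) <-> (~a <-> b)) -> (((~(a -> a) <-> ~b) -> ((b -> (b <-> b)) & ((a & b) -> (a <-> b)))) -> ((((b <-> b) & ~a) <-> ((a <-> b) -> a)) <-> ~(a & b)))) = 1/3 & 1 = 1/3

1/3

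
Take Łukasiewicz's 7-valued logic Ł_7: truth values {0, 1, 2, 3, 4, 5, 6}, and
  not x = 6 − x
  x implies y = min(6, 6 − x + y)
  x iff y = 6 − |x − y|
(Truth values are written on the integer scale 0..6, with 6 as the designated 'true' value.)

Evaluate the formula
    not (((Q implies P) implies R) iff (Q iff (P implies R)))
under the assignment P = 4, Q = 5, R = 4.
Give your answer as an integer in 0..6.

0

Q implies P = 5 implies 4 = 5
(Q implies P) implies R = 5 implies 4 = 5
P implies R = 4 implies 4 = 6
Q iff (P implies R) = 5 iff 6 = 5
((Q implies P) implies R) iff (Q iff (P implies R)) = 5 iff 5 = 6
not (((Q implies P) implies R) iff (Q iff (P implies R))) = not 6 = 0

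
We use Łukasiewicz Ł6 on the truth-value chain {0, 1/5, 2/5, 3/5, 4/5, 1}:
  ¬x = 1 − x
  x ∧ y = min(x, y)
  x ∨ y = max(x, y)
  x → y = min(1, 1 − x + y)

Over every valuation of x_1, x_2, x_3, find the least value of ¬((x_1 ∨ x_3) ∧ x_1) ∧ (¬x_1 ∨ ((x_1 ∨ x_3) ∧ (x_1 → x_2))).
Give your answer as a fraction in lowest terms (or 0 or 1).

Take x_1 = 1, x_2 = 0, x_3 = 0:
x_1 ∨ x_3 = 1 ∨ 0 = 1
(x_1 ∨ x_3) ∧ x_1 = 1 ∧ 1 = 1
¬((x_1 ∨ x_3) ∧ x_1) = ¬1 = 0
¬x_1 = ¬1 = 0
x_1 ∨ x_3 = 1 ∨ 0 = 1
x_1 → x_2 = 1 → 0 = 0
(x_1 ∨ x_3) ∧ (x_1 → x_2) = 1 ∧ 0 = 0
¬x_1 ∨ ((x_1 ∨ x_3) ∧ (x_1 → x_2)) = 0 ∨ 0 = 0
¬((x_1 ∨ x_3) ∧ x_1) ∧ (¬x_1 ∨ ((x_1 ∨ x_3) ∧ (x_1 → x_2))) = 0 ∧ 0 = 0
No assignment yields a value below 0, so this is the minimum.

0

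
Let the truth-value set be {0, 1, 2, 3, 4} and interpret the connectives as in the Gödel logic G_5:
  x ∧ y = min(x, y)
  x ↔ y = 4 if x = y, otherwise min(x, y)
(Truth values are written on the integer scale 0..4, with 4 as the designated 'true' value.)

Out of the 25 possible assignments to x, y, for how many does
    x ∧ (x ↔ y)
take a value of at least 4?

value 4: 1 assignment (counts)
value 3: 3 assignments
value 2: 5 assignments
value 1: 7 assignments
value 0: 9 assignments
So 1 of the 25 assignments meets the threshold.

1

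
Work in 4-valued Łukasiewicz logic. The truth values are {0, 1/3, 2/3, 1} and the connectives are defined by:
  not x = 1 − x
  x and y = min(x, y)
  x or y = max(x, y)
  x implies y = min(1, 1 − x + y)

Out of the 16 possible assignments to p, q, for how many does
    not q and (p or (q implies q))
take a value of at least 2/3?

p = 0, q = 0 ↦ 1  ≥
p = 0, q = 1/3 ↦ 2/3  ≥
p = 0, q = 2/3 ↦ 1/3  <
p = 0, q = 1 ↦ 0  <
p = 1/3, q = 0 ↦ 1  ≥
p = 1/3, q = 1/3 ↦ 2/3  ≥
p = 1/3, q = 2/3 ↦ 1/3  <
p = 1/3, q = 1 ↦ 0  <
p = 2/3, q = 0 ↦ 1  ≥
p = 2/3, q = 1/3 ↦ 2/3  ≥
p = 2/3, q = 2/3 ↦ 1/3  <
p = 2/3, q = 1 ↦ 0  <
p = 1, q = 0 ↦ 1  ≥
p = 1, q = 1/3 ↦ 2/3  ≥
p = 1, q = 2/3 ↦ 1/3  <
p = 1, q = 1 ↦ 0  <
So 8 of the 16 assignments meet the threshold.

8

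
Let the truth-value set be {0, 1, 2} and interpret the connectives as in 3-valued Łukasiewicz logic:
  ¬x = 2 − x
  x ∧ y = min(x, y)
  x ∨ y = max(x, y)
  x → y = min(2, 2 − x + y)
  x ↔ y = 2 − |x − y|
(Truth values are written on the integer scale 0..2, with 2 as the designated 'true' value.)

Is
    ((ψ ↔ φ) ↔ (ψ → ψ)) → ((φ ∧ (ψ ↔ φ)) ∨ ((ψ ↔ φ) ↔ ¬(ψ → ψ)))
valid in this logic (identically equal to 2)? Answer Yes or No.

Counterexample: take φ = 0, ψ = 0.
ψ ↔ φ = 0 ↔ 0 = 2
ψ → ψ = 0 → 0 = 2
(ψ ↔ φ) ↔ (ψ → ψ) = 2 ↔ 2 = 2
ψ ↔ φ = 0 ↔ 0 = 2
φ ∧ (ψ ↔ φ) = 0 ∧ 2 = 0
ψ ↔ φ = 0 ↔ 0 = 2
ψ → ψ = 0 → 0 = 2
¬(ψ → ψ) = ¬2 = 0
(ψ ↔ φ) ↔ ¬(ψ → ψ) = 2 ↔ 0 = 0
(φ ∧ (ψ ↔ φ)) ∨ ((ψ ↔ φ) ↔ ¬(ψ → ψ)) = 0 ∨ 0 = 0
((ψ ↔ φ) ↔ (ψ → ψ)) → ((φ ∧ (ψ ↔ φ)) ∨ ((ψ ↔ φ) ↔ ¬(ψ → ψ))) = 2 → 0 = 0
This gives 0 ≠ 2.

No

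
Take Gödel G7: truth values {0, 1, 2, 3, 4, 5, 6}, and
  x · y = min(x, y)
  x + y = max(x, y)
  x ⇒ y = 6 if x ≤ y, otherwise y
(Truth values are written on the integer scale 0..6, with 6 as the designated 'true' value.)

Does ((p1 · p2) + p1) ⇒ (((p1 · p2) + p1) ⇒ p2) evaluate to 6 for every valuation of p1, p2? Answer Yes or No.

Counterexample: take p1 = 1, p2 = 0.
p1 · p2 = 1 · 0 = 0
(p1 · p2) + p1 = 0 + 1 = 1
p1 · p2 = 1 · 0 = 0
(p1 · p2) + p1 = 0 + 1 = 1
((p1 · p2) + p1) ⇒ p2 = 1 ⇒ 0 = 0
((p1 · p2) + p1) ⇒ (((p1 · p2) + p1) ⇒ p2) = 1 ⇒ 0 = 0
This gives 0 ≠ 6.

No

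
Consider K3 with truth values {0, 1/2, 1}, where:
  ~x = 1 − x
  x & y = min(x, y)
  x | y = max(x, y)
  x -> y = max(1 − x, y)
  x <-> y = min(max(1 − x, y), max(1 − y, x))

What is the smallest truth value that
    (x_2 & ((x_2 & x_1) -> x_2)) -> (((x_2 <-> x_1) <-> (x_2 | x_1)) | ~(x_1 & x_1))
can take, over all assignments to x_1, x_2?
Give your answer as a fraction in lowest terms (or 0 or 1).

Take x_1 = 1/2, x_2 = 1/2:
x_2 & x_1 = 1/2 & 1/2 = 1/2
(x_2 & x_1) -> x_2 = 1/2 -> 1/2 = 1/2
x_2 & ((x_2 & x_1) -> x_2) = 1/2 & 1/2 = 1/2
x_2 <-> x_1 = 1/2 <-> 1/2 = 1/2
x_2 | x_1 = 1/2 | 1/2 = 1/2
(x_2 <-> x_1) <-> (x_2 | x_1) = 1/2 <-> 1/2 = 1/2
x_1 & x_1 = 1/2 & 1/2 = 1/2
~(x_1 & x_1) = ~1/2 = 1/2
((x_2 <-> x_1) <-> (x_2 | x_1)) | ~(x_1 & x_1) = 1/2 | 1/2 = 1/2
(x_2 & ((x_2 & x_1) -> x_2)) -> (((x_2 <-> x_1) <-> (x_2 | x_1)) | ~(x_1 & x_1)) = 1/2 -> 1/2 = 1/2
No assignment yields a value below 1/2, so this is the minimum.

1/2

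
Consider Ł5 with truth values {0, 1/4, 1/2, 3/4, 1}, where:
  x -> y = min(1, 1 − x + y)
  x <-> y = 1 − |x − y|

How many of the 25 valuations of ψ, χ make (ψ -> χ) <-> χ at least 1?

value 1: 9 assignments (counts)
value 3/4: 7 assignments
value 1/2: 5 assignments
value 1/4: 3 assignments
value 0: 1 assignment
So 9 of the 25 assignments meet the threshold.

9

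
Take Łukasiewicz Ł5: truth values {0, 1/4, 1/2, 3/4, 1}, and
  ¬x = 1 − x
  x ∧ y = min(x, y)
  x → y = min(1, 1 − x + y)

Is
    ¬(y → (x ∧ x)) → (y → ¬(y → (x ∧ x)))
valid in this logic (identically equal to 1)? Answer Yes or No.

Yes

At x = 1, y = 1/4, for instance:
x ∧ x = 1 ∧ 1 = 1
y → (x ∧ x) = 1/4 → 1 = 1
¬(y → (x ∧ x)) = ¬1 = 0
y → ¬(y → (x ∧ x)) = 1/4 → 0 = 3/4
¬(y → (x ∧ x)) → (y → ¬(y → (x ∧ x))) = 0 → 3/4 = 1
and checking the remaining 24 assignments likewise gives ≥ 1 in every case.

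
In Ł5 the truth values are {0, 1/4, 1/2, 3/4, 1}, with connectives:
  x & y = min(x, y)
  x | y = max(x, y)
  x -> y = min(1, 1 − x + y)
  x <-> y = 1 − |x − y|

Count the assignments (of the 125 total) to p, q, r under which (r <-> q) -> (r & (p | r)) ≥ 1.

value 1: 65 assignments (counts)
value 3/4: 25 assignments
value 1/2: 20 assignments
value 1/4: 10 assignments
value 0: 5 assignments
So 65 of the 125 assignments meet the threshold.

65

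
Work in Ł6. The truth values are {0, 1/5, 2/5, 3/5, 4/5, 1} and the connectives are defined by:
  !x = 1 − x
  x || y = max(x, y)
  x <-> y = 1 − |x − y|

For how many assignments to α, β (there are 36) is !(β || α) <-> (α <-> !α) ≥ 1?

8

value 1: 8 assignments (counts)
value 4/5: 11 assignments
value 3/5: 10 assignments
value 2/5: 3 assignments
value 1/5: 3 assignments
value 0: 1 assignment
So 8 of the 36 assignments meet the threshold.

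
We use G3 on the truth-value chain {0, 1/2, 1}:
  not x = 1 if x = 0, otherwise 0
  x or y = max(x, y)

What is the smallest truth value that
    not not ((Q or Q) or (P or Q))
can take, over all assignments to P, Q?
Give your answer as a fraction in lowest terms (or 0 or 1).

0

Take P = 0, Q = 0:
Q or Q = 0 or 0 = 0
P or Q = 0 or 0 = 0
(Q or Q) or (P or Q) = 0 or 0 = 0
not ((Q or Q) or (P or Q)) = not 0 = 1
not not ((Q or Q) or (P or Q)) = not 1 = 0
No assignment yields a value below 0, so this is the minimum.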